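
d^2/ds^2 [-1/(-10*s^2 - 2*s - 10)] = (-25*s^2 - 5*s + (10*s + 1)^2 - 25)/(5*s^2 + s + 5)^3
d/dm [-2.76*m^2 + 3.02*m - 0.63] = 3.02 - 5.52*m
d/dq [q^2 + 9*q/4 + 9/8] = 2*q + 9/4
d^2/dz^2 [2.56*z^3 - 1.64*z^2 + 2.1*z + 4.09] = 15.36*z - 3.28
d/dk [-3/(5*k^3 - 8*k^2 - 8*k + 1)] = 3*(15*k^2 - 16*k - 8)/(5*k^3 - 8*k^2 - 8*k + 1)^2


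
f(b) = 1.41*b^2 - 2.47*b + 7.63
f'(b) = 2.82*b - 2.47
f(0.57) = 6.68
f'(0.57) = -0.86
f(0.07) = 7.46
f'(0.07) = -2.27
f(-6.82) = 90.06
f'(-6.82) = -21.70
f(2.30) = 9.41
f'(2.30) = 4.02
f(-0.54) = 9.37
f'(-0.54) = -3.99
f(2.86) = 12.10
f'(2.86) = 5.60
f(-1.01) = 11.56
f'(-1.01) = -5.32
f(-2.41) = 21.77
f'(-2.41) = -9.27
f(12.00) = 181.03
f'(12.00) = 31.37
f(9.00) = 99.61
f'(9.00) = 22.91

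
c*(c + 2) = c^2 + 2*c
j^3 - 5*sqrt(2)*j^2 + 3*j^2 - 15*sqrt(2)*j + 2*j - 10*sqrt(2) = (j + 1)*(j + 2)*(j - 5*sqrt(2))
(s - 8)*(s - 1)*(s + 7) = s^3 - 2*s^2 - 55*s + 56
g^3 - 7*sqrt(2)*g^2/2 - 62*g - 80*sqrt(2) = (g - 8*sqrt(2))*(g + 2*sqrt(2))*(g + 5*sqrt(2)/2)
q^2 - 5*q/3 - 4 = (q - 3)*(q + 4/3)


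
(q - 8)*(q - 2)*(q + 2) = q^3 - 8*q^2 - 4*q + 32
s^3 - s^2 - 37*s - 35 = (s - 7)*(s + 1)*(s + 5)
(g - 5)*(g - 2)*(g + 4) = g^3 - 3*g^2 - 18*g + 40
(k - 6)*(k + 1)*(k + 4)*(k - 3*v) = k^4 - 3*k^3*v - k^3 + 3*k^2*v - 26*k^2 + 78*k*v - 24*k + 72*v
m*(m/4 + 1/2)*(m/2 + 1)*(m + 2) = m^4/8 + 3*m^3/4 + 3*m^2/2 + m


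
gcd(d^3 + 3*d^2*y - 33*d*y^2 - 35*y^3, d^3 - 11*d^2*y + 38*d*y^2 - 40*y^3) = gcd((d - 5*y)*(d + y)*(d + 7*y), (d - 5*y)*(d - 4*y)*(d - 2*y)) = -d + 5*y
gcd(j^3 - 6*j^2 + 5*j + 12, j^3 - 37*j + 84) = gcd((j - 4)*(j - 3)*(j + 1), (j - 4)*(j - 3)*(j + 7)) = j^2 - 7*j + 12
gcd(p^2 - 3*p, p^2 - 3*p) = p^2 - 3*p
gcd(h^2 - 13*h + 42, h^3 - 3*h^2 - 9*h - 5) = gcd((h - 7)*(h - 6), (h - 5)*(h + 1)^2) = 1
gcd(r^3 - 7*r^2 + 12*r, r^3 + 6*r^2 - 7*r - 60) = r - 3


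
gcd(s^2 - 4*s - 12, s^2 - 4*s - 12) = s^2 - 4*s - 12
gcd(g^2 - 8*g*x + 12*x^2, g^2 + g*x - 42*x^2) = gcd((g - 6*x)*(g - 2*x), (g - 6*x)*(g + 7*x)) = -g + 6*x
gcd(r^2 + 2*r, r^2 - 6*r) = r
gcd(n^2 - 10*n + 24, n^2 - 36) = n - 6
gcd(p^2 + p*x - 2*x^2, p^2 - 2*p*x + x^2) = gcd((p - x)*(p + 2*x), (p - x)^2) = -p + x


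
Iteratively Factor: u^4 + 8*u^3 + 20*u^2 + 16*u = (u + 4)*(u^3 + 4*u^2 + 4*u) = u*(u + 4)*(u^2 + 4*u + 4) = u*(u + 2)*(u + 4)*(u + 2)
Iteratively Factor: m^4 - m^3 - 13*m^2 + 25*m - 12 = (m + 4)*(m^3 - 5*m^2 + 7*m - 3) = (m - 3)*(m + 4)*(m^2 - 2*m + 1) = (m - 3)*(m - 1)*(m + 4)*(m - 1)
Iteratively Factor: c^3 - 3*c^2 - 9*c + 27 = (c - 3)*(c^2 - 9) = (c - 3)*(c + 3)*(c - 3)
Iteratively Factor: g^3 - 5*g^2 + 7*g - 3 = (g - 1)*(g^2 - 4*g + 3) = (g - 3)*(g - 1)*(g - 1)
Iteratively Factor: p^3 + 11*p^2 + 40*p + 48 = (p + 4)*(p^2 + 7*p + 12) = (p + 3)*(p + 4)*(p + 4)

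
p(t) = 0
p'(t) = 0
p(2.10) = 0.00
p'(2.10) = 0.00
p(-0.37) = 0.00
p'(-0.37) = 0.00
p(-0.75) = 0.00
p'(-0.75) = 0.00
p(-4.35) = 0.00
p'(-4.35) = 0.00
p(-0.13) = 0.00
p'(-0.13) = 0.00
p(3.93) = 0.00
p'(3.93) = 0.00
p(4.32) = 0.00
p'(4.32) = 0.00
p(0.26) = 0.00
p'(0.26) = 0.00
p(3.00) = 0.00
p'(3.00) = 0.00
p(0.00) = 0.00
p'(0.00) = 0.00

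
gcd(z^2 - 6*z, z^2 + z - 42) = z - 6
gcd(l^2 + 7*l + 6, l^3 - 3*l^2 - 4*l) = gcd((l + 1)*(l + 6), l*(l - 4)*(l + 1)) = l + 1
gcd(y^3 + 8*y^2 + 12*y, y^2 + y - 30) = y + 6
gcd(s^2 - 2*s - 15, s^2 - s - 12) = s + 3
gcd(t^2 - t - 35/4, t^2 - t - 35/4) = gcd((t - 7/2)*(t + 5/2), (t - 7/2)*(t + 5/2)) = t^2 - t - 35/4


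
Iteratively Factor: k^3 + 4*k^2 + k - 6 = (k + 2)*(k^2 + 2*k - 3) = (k + 2)*(k + 3)*(k - 1)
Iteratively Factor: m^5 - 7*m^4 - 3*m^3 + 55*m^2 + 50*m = (m)*(m^4 - 7*m^3 - 3*m^2 + 55*m + 50) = m*(m - 5)*(m^3 - 2*m^2 - 13*m - 10) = m*(m - 5)*(m + 1)*(m^2 - 3*m - 10) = m*(m - 5)*(m + 1)*(m + 2)*(m - 5)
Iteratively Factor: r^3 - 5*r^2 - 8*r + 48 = (r - 4)*(r^2 - r - 12) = (r - 4)^2*(r + 3)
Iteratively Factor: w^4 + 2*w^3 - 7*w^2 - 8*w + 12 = (w - 1)*(w^3 + 3*w^2 - 4*w - 12) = (w - 2)*(w - 1)*(w^2 + 5*w + 6) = (w - 2)*(w - 1)*(w + 3)*(w + 2)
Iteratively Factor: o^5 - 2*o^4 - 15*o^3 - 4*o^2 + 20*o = (o)*(o^4 - 2*o^3 - 15*o^2 - 4*o + 20) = o*(o - 1)*(o^3 - o^2 - 16*o - 20) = o*(o - 1)*(o + 2)*(o^2 - 3*o - 10) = o*(o - 1)*(o + 2)^2*(o - 5)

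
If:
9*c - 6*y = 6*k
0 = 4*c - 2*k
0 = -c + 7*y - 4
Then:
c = -8/9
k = -16/9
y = 4/9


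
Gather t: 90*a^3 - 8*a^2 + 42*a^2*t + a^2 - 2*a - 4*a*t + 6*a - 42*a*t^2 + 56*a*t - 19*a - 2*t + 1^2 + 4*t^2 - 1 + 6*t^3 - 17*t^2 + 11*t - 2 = 90*a^3 - 7*a^2 - 15*a + 6*t^3 + t^2*(-42*a - 13) + t*(42*a^2 + 52*a + 9) - 2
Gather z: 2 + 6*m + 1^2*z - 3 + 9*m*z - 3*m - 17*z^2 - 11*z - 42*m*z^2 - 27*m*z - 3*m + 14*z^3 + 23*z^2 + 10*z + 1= -18*m*z + 14*z^3 + z^2*(6 - 42*m)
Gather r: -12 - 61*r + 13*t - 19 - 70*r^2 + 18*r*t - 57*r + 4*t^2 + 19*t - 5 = -70*r^2 + r*(18*t - 118) + 4*t^2 + 32*t - 36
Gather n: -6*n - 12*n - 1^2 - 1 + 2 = -18*n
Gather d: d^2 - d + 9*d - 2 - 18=d^2 + 8*d - 20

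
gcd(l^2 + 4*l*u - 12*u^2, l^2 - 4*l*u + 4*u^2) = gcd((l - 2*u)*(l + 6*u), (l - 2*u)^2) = -l + 2*u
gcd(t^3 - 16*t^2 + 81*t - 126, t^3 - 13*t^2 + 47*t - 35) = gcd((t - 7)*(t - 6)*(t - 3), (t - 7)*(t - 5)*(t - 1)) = t - 7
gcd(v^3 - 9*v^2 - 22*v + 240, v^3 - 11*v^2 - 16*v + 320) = v^2 - 3*v - 40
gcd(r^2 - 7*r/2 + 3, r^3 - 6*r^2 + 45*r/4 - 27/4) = r - 3/2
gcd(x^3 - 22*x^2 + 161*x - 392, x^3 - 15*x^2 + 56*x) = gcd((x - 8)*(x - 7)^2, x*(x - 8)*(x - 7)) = x^2 - 15*x + 56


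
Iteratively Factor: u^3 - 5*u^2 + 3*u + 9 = (u - 3)*(u^2 - 2*u - 3) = (u - 3)^2*(u + 1)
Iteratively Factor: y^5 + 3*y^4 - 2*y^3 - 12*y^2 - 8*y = (y + 2)*(y^4 + y^3 - 4*y^2 - 4*y) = (y + 2)^2*(y^3 - y^2 - 2*y) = y*(y + 2)^2*(y^2 - y - 2) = y*(y + 1)*(y + 2)^2*(y - 2)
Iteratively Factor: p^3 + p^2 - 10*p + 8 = (p - 1)*(p^2 + 2*p - 8) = (p - 1)*(p + 4)*(p - 2)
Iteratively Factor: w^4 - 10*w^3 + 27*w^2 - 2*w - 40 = (w - 5)*(w^3 - 5*w^2 + 2*w + 8) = (w - 5)*(w - 4)*(w^2 - w - 2) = (w - 5)*(w - 4)*(w + 1)*(w - 2)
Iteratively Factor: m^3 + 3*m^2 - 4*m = (m)*(m^2 + 3*m - 4) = m*(m - 1)*(m + 4)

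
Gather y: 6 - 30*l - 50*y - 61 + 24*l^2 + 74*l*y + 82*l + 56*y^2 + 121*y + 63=24*l^2 + 52*l + 56*y^2 + y*(74*l + 71) + 8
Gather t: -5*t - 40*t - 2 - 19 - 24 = -45*t - 45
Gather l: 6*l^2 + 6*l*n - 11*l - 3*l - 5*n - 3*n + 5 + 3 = 6*l^2 + l*(6*n - 14) - 8*n + 8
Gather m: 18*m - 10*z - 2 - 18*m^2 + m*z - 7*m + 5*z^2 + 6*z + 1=-18*m^2 + m*(z + 11) + 5*z^2 - 4*z - 1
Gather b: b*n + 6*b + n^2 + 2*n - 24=b*(n + 6) + n^2 + 2*n - 24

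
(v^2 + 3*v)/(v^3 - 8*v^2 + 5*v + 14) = v*(v + 3)/(v^3 - 8*v^2 + 5*v + 14)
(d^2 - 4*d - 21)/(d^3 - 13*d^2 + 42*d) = (d + 3)/(d*(d - 6))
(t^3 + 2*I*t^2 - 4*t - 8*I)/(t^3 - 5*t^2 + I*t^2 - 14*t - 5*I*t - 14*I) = (t^2 + 2*t*(-1 + I) - 4*I)/(t^2 + t*(-7 + I) - 7*I)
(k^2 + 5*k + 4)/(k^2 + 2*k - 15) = (k^2 + 5*k + 4)/(k^2 + 2*k - 15)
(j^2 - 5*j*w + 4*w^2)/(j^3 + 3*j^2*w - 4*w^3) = (j - 4*w)/(j^2 + 4*j*w + 4*w^2)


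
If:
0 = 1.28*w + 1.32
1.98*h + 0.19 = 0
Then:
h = -0.10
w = -1.03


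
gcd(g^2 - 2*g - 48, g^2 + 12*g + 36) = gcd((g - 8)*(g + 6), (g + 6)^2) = g + 6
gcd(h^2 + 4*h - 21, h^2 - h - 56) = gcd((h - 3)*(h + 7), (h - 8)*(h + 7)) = h + 7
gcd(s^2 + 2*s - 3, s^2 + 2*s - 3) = s^2 + 2*s - 3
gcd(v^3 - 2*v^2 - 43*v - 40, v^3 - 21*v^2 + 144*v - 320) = v - 8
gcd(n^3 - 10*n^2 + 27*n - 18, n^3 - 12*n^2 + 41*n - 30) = n^2 - 7*n + 6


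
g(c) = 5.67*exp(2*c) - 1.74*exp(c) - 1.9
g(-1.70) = -2.03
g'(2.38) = 1305.10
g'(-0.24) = 5.65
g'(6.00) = 1844937.37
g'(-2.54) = -0.07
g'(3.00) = 4539.93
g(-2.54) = -2.00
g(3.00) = 2250.59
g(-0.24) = 0.24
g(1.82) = 203.34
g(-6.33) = -1.90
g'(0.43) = 24.12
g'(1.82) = 421.22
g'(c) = 11.34*exp(2*c) - 1.74*exp(c)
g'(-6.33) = -0.00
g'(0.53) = 29.78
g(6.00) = 922115.80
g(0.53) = 11.51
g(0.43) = 8.82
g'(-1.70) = 0.06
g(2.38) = 641.25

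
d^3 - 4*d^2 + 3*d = d*(d - 3)*(d - 1)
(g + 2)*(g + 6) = g^2 + 8*g + 12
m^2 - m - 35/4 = (m - 7/2)*(m + 5/2)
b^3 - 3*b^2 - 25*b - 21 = (b - 7)*(b + 1)*(b + 3)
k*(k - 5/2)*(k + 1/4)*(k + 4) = k^4 + 7*k^3/4 - 77*k^2/8 - 5*k/2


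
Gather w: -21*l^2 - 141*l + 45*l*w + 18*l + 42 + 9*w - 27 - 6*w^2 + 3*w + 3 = -21*l^2 - 123*l - 6*w^2 + w*(45*l + 12) + 18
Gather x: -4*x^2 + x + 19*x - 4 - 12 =-4*x^2 + 20*x - 16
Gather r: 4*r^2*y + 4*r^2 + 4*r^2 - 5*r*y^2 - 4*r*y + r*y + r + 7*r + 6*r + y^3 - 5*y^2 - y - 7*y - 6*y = r^2*(4*y + 8) + r*(-5*y^2 - 3*y + 14) + y^3 - 5*y^2 - 14*y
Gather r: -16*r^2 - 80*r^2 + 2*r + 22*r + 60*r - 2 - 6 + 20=-96*r^2 + 84*r + 12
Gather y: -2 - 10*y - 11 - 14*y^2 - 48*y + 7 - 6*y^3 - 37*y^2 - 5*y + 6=-6*y^3 - 51*y^2 - 63*y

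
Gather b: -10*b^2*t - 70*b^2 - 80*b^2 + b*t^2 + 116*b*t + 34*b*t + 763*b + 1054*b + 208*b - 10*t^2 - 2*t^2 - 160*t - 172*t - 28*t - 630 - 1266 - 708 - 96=b^2*(-10*t - 150) + b*(t^2 + 150*t + 2025) - 12*t^2 - 360*t - 2700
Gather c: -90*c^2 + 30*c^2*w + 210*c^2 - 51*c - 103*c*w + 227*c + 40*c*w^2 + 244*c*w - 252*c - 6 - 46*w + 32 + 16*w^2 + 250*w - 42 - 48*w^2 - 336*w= c^2*(30*w + 120) + c*(40*w^2 + 141*w - 76) - 32*w^2 - 132*w - 16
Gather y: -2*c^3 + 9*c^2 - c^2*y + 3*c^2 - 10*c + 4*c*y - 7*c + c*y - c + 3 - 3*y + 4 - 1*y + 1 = -2*c^3 + 12*c^2 - 18*c + y*(-c^2 + 5*c - 4) + 8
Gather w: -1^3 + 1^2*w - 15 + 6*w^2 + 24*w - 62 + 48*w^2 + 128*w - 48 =54*w^2 + 153*w - 126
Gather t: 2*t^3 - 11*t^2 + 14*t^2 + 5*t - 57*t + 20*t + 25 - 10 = 2*t^3 + 3*t^2 - 32*t + 15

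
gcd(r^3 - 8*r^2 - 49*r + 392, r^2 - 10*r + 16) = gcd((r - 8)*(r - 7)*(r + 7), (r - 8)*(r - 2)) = r - 8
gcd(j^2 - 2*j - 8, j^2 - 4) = j + 2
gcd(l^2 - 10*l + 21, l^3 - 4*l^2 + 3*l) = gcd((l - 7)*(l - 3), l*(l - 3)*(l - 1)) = l - 3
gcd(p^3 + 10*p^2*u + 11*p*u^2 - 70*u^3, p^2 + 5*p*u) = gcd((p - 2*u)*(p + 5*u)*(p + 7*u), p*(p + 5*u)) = p + 5*u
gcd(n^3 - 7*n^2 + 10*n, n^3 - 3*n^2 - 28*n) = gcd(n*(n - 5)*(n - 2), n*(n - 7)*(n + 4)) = n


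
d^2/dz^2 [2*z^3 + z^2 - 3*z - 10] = 12*z + 2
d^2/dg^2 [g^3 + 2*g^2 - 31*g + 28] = 6*g + 4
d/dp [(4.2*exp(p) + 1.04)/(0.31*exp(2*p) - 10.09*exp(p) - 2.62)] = (-(0.62*exp(p) - 10.09)*(4.2*exp(p) + 1.04) + 1.302*exp(2*p) - 42.378*exp(p) - 11.004)*exp(p)/(-0.31*exp(2*p) + 10.09*exp(p) + 2.62)^2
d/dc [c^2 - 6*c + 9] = 2*c - 6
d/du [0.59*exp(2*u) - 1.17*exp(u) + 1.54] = (1.18*exp(u) - 1.17)*exp(u)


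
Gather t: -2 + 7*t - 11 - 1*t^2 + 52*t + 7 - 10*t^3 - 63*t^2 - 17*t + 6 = -10*t^3 - 64*t^2 + 42*t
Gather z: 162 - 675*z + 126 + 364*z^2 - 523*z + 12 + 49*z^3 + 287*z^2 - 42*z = 49*z^3 + 651*z^2 - 1240*z + 300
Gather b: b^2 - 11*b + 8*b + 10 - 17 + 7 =b^2 - 3*b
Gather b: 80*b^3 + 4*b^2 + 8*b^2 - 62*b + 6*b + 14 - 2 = 80*b^3 + 12*b^2 - 56*b + 12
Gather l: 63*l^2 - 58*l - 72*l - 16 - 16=63*l^2 - 130*l - 32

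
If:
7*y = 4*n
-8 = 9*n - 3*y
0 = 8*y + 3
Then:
No Solution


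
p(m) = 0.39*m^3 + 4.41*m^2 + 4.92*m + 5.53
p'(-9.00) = 20.31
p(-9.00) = 34.15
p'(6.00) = 99.96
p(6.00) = 278.05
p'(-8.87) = 18.74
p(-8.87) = 36.69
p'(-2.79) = -10.58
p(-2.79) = 17.66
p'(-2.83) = -10.67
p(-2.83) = 18.09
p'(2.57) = 35.32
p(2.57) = 53.92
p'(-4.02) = -11.63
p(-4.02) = 31.68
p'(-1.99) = -8.00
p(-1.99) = 10.13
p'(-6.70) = -1.65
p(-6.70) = 53.23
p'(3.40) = 48.43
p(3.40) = 88.57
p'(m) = 1.17*m^2 + 8.82*m + 4.92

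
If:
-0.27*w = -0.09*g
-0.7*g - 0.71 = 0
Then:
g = -1.01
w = -0.34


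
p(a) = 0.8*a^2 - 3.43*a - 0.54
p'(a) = 1.6*a - 3.43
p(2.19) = -4.21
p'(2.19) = 0.07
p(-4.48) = 30.88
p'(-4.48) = -10.60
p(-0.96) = 3.49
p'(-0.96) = -4.97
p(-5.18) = 38.69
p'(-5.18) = -11.72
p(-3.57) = 21.90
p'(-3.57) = -9.14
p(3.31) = -3.13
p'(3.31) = 1.87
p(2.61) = -4.04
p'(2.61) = 0.75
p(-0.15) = -0.01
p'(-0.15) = -3.67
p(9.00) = 33.39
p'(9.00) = 10.97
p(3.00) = -3.63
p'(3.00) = 1.37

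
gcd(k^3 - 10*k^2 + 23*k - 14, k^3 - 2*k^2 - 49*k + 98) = k^2 - 9*k + 14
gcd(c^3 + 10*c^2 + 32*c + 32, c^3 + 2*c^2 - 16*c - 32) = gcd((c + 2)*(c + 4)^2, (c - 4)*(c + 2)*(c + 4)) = c^2 + 6*c + 8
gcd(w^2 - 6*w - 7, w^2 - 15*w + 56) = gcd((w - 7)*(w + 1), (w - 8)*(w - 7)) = w - 7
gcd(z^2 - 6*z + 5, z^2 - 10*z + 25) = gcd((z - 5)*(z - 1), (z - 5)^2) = z - 5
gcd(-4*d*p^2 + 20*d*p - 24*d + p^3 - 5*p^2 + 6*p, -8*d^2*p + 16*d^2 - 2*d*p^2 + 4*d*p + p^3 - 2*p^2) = -4*d*p + 8*d + p^2 - 2*p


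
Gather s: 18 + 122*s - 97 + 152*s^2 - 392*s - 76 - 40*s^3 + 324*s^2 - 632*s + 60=-40*s^3 + 476*s^2 - 902*s - 95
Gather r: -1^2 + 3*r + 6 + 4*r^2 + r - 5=4*r^2 + 4*r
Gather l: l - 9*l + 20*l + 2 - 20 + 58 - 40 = 12*l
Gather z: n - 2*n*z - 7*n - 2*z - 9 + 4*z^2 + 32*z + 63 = -6*n + 4*z^2 + z*(30 - 2*n) + 54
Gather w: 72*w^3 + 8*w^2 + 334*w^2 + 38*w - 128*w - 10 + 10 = 72*w^3 + 342*w^2 - 90*w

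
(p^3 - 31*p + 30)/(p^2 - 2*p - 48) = (p^2 - 6*p + 5)/(p - 8)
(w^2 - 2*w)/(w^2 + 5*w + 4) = w*(w - 2)/(w^2 + 5*w + 4)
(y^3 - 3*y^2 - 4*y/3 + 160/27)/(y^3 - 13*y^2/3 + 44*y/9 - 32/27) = (9*y^2 - 3*y - 20)/(9*y^2 - 15*y + 4)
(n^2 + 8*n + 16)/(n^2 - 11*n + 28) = (n^2 + 8*n + 16)/(n^2 - 11*n + 28)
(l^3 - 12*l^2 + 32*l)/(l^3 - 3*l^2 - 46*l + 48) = l*(l - 4)/(l^2 + 5*l - 6)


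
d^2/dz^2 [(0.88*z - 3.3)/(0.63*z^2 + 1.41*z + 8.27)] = ((1.6764 - 3.3264*z)*(0.63*z^2 + 1.41*z + 8.27) + (0.88*z - 3.3)*(1.26*z + 1.41)*(2.52*z + 2.82))/(0.63*z^2 + 1.41*z + 8.27)^3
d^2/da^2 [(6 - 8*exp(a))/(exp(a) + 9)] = 78*(exp(a) - 9)*exp(a)/(exp(3*a) + 27*exp(2*a) + 243*exp(a) + 729)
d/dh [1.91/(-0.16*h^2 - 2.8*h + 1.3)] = (0.6112*h + 5.348)/(0.16*h^2 + 2.8*h - 1.3)^2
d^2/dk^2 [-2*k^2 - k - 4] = -4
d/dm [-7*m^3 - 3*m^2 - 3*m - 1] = -21*m^2 - 6*m - 3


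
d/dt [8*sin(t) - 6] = 8*cos(t)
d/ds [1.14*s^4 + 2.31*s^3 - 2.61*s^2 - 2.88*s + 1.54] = 4.56*s^3 + 6.93*s^2 - 5.22*s - 2.88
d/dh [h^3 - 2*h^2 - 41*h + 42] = 3*h^2 - 4*h - 41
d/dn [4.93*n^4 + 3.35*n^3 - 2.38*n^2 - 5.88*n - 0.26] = 19.72*n^3 + 10.05*n^2 - 4.76*n - 5.88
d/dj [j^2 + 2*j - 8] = 2*j + 2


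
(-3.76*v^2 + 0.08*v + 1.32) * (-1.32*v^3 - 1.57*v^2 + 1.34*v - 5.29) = 4.9632*v^5 + 5.7976*v^4 - 6.9064*v^3 + 17.9252*v^2 + 1.3456*v - 6.9828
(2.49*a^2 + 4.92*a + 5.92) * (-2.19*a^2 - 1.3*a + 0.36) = -5.4531*a^4 - 14.0118*a^3 - 18.4644*a^2 - 5.9248*a + 2.1312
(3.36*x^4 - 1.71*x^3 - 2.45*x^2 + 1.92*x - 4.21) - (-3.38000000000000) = 3.36*x^4 - 1.71*x^3 - 2.45*x^2 + 1.92*x - 0.83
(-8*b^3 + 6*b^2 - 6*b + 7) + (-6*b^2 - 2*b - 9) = -8*b^3 - 8*b - 2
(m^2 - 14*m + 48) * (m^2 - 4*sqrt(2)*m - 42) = m^4 - 14*m^3 - 4*sqrt(2)*m^3 + 6*m^2 + 56*sqrt(2)*m^2 - 192*sqrt(2)*m + 588*m - 2016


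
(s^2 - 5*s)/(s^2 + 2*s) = (s - 5)/(s + 2)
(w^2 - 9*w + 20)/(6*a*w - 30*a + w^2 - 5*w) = (w - 4)/(6*a + w)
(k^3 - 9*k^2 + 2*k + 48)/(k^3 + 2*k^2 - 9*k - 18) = (k - 8)/(k + 3)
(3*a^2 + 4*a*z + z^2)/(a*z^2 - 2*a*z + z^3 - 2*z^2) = (3*a + z)/(z*(z - 2))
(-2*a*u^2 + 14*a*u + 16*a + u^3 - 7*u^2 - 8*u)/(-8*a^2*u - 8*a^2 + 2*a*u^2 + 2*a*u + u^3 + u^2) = (u - 8)/(4*a + u)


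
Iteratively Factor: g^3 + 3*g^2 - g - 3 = (g + 3)*(g^2 - 1) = (g + 1)*(g + 3)*(g - 1)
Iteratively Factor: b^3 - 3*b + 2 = (b + 2)*(b^2 - 2*b + 1) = (b - 1)*(b + 2)*(b - 1)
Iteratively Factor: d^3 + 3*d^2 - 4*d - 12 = (d - 2)*(d^2 + 5*d + 6) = (d - 2)*(d + 2)*(d + 3)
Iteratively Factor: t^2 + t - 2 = (t + 2)*(t - 1)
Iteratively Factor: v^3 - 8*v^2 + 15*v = (v - 5)*(v^2 - 3*v) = (v - 5)*(v - 3)*(v)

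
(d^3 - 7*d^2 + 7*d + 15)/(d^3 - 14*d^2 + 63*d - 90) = (d + 1)/(d - 6)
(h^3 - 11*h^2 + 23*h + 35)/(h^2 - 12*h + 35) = h + 1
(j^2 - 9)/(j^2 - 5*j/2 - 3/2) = 2*(j + 3)/(2*j + 1)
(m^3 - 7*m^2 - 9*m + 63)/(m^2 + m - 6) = (m^2 - 10*m + 21)/(m - 2)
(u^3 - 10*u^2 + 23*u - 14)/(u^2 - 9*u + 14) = u - 1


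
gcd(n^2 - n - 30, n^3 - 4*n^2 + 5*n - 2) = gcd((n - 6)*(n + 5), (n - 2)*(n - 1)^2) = 1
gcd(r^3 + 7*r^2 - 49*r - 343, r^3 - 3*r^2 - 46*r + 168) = r + 7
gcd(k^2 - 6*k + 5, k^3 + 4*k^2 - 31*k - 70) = k - 5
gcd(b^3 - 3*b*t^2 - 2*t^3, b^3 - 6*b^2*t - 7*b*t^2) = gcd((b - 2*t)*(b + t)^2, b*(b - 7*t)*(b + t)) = b + t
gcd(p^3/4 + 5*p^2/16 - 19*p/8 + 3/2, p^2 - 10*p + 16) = p - 2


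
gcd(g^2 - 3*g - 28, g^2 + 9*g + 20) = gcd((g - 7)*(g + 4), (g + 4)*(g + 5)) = g + 4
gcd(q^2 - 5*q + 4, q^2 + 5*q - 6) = q - 1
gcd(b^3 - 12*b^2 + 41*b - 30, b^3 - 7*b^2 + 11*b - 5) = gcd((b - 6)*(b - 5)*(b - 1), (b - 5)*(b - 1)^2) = b^2 - 6*b + 5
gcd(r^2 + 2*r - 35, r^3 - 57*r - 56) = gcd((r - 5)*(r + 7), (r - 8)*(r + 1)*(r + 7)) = r + 7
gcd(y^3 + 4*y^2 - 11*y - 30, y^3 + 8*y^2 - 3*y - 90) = y^2 + 2*y - 15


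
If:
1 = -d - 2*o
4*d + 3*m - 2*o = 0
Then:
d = -2*o - 1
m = 10*o/3 + 4/3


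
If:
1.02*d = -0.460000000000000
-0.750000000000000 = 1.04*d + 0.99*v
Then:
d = -0.45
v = -0.28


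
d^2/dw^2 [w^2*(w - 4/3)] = 6*w - 8/3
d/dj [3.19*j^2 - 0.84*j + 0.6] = 6.38*j - 0.84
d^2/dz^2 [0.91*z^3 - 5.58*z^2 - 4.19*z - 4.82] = 5.46*z - 11.16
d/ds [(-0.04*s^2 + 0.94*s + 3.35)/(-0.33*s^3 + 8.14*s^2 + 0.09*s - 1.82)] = (-0.0132*s^4 + 0.6204*s^3 - 4.3387*s^2 - 54.3924*s - 2.0123)/(0.1089*s^6 - 5.3724*s^5 + 66.2002*s^4 + 2.6664*s^3 - 29.6215*s^2 - 0.3276*s + 3.3124)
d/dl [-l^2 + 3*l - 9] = 3 - 2*l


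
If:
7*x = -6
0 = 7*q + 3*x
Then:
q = 18/49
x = -6/7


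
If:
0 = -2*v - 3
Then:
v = -3/2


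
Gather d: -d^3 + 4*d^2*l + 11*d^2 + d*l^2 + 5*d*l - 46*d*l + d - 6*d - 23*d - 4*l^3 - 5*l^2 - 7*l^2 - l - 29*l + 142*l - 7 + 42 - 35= -d^3 + d^2*(4*l + 11) + d*(l^2 - 41*l - 28) - 4*l^3 - 12*l^2 + 112*l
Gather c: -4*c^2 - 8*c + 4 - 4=-4*c^2 - 8*c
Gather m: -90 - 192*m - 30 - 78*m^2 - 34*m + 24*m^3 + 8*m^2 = 24*m^3 - 70*m^2 - 226*m - 120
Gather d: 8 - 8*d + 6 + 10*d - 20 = 2*d - 6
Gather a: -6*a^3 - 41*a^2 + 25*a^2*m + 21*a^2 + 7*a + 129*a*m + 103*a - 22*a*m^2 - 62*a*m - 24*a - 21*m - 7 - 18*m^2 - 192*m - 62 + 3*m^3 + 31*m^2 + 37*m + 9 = -6*a^3 + a^2*(25*m - 20) + a*(-22*m^2 + 67*m + 86) + 3*m^3 + 13*m^2 - 176*m - 60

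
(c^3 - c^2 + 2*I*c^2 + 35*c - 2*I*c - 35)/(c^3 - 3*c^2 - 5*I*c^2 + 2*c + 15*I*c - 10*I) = (c + 7*I)/(c - 2)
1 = 1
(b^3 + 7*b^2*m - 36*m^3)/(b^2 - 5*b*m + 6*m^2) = (b^2 + 9*b*m + 18*m^2)/(b - 3*m)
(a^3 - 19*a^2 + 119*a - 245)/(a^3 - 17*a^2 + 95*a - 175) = (a - 7)/(a - 5)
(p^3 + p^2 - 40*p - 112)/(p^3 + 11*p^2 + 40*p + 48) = (p - 7)/(p + 3)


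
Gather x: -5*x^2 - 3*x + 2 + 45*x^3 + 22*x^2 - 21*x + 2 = 45*x^3 + 17*x^2 - 24*x + 4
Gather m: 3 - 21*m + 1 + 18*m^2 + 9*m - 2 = 18*m^2 - 12*m + 2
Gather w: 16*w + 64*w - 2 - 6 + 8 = 80*w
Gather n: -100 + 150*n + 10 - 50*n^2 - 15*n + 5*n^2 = -45*n^2 + 135*n - 90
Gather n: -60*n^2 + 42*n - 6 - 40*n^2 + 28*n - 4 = -100*n^2 + 70*n - 10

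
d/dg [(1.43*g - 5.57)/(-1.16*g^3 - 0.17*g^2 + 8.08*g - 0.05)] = (3.3176*g^3 - 19.1405*g^2 - 1.8938*g + 44.9341)/(1.3456*g^6 + 0.3944*g^5 - 18.7167*g^4 - 2.6312*g^3 + 65.3034*g^2 - 0.808*g + 0.0025)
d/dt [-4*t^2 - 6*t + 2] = -8*t - 6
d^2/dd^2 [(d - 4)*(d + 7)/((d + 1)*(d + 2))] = 60*(-3*d^2 - 9*d - 7)/(d^6 + 9*d^5 + 33*d^4 + 63*d^3 + 66*d^2 + 36*d + 8)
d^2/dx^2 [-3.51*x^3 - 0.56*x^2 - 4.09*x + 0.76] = -21.06*x - 1.12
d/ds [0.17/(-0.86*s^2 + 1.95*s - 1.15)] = (0.2924*s - 0.3315)/(0.86*s^2 - 1.95*s + 1.15)^2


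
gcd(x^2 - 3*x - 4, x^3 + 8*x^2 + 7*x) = x + 1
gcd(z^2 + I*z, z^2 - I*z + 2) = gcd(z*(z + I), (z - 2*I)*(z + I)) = z + I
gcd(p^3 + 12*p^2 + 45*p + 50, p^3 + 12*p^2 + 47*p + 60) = p + 5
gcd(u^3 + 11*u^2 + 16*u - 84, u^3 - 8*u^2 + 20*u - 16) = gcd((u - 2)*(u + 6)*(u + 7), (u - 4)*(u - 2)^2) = u - 2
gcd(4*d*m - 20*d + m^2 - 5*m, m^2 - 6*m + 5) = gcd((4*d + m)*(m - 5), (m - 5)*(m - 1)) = m - 5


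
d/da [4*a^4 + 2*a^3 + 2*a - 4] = 16*a^3 + 6*a^2 + 2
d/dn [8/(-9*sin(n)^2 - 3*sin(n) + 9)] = 8*(6*sin(n) + 1)*cos(n)/(3*(sin(n) - 3*cos(n)^2)^2)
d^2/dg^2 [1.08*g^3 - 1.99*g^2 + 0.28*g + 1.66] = 6.48*g - 3.98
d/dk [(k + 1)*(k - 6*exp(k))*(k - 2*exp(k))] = -8*k^2*exp(k) + 3*k^2 + 24*k*exp(2*k) - 24*k*exp(k) + 2*k + 36*exp(2*k) - 8*exp(k)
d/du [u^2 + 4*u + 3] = 2*u + 4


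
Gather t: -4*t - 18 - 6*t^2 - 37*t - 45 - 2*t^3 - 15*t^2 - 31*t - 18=-2*t^3 - 21*t^2 - 72*t - 81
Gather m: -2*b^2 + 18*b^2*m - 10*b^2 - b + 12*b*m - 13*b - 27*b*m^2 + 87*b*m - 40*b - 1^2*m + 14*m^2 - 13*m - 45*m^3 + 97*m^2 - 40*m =-12*b^2 - 54*b - 45*m^3 + m^2*(111 - 27*b) + m*(18*b^2 + 99*b - 54)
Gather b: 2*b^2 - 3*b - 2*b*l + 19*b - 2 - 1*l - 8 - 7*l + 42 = 2*b^2 + b*(16 - 2*l) - 8*l + 32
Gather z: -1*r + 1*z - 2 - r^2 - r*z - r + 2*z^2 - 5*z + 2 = -r^2 - 2*r + 2*z^2 + z*(-r - 4)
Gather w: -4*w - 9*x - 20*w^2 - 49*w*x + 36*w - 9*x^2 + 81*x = -20*w^2 + w*(32 - 49*x) - 9*x^2 + 72*x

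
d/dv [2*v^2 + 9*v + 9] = 4*v + 9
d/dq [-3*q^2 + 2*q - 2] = 2 - 6*q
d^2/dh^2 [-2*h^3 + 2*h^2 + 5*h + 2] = 4 - 12*h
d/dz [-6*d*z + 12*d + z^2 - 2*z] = -6*d + 2*z - 2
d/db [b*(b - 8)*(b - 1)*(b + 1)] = 4*b^3 - 24*b^2 - 2*b + 8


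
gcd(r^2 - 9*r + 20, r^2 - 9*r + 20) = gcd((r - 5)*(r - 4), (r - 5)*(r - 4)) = r^2 - 9*r + 20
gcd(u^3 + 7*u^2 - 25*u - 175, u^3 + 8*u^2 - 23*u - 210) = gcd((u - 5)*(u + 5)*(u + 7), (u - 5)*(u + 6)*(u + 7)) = u^2 + 2*u - 35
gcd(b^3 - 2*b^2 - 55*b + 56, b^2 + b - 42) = b + 7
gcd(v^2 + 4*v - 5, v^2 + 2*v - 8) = 1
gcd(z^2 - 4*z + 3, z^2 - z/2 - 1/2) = z - 1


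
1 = 1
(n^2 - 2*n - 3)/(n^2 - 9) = (n + 1)/(n + 3)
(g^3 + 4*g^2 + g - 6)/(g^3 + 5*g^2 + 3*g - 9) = (g + 2)/(g + 3)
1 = 1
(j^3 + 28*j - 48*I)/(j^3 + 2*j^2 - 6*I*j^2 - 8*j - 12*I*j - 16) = (j + 6*I)/(j + 2)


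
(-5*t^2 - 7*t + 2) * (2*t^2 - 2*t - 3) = -10*t^4 - 4*t^3 + 33*t^2 + 17*t - 6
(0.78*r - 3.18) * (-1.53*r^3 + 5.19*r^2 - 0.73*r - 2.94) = -1.1934*r^4 + 8.9136*r^3 - 17.0736*r^2 + 0.0282*r + 9.3492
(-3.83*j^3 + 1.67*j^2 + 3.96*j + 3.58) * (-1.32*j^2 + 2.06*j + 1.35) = 5.0556*j^5 - 10.0942*j^4 - 6.9575*j^3 + 5.6865*j^2 + 12.7208*j + 4.833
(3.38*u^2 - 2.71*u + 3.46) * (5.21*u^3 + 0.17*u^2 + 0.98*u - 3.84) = 17.6098*u^5 - 13.5445*u^4 + 20.8783*u^3 - 15.0468*u^2 + 13.7972*u - 13.2864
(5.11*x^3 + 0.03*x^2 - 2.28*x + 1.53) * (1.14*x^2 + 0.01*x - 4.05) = 5.8254*x^5 + 0.0853*x^4 - 23.2944*x^3 + 1.5999*x^2 + 9.2493*x - 6.1965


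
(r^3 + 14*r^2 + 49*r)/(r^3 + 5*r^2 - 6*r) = (r^2 + 14*r + 49)/(r^2 + 5*r - 6)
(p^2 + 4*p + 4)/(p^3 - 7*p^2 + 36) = (p + 2)/(p^2 - 9*p + 18)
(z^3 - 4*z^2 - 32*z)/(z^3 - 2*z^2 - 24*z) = (z - 8)/(z - 6)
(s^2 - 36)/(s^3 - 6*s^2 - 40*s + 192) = (s - 6)/(s^2 - 12*s + 32)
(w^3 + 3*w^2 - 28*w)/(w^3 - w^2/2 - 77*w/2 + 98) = 2*w/(2*w - 7)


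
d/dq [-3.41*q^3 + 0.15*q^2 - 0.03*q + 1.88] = -10.23*q^2 + 0.3*q - 0.03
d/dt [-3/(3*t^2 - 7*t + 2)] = 3*(6*t - 7)/(3*t^2 - 7*t + 2)^2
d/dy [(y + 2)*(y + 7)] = 2*y + 9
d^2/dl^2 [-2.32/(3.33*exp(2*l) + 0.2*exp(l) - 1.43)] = (-2.32*(6.66*exp(l) + 0.2)*(13.32*exp(l) + 0.4)*exp(l) + (30.9024*exp(l) + 0.464)*(3.33*exp(2*l) + 0.2*exp(l) - 1.43))*exp(l)/(3.33*exp(2*l) + 0.2*exp(l) - 1.43)^3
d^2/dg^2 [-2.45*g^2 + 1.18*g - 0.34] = -4.90000000000000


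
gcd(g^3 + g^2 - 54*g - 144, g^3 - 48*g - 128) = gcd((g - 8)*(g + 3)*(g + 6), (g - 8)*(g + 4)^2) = g - 8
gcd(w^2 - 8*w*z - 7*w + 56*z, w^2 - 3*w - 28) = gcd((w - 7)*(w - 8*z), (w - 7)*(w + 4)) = w - 7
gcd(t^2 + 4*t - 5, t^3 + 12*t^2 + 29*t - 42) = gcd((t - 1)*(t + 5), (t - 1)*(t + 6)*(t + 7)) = t - 1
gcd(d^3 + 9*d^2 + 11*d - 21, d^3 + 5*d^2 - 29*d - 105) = d^2 + 10*d + 21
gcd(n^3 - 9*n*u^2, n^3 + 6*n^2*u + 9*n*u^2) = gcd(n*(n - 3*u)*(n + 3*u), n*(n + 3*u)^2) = n^2 + 3*n*u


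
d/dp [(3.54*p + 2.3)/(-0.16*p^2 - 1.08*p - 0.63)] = (0.5664*p^2 + 0.736*p + 0.2538)/(0.0256*p^4 + 0.3456*p^3 + 1.368*p^2 + 1.3608*p + 0.3969)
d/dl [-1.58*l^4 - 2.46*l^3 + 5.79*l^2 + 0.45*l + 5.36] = -6.32*l^3 - 7.38*l^2 + 11.58*l + 0.45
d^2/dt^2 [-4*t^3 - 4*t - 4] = -24*t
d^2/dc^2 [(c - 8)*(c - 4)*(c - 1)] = 6*c - 26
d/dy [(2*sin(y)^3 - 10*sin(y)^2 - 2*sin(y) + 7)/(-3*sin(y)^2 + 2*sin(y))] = 2*(-3*sin(y)^4 + 4*sin(y)^3 - 13*sin(y)^2 + 21*sin(y) - 7)*cos(y)/((3*sin(y) - 2)^2*sin(y)^2)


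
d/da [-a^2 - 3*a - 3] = -2*a - 3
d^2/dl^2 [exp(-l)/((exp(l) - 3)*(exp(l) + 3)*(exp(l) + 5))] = (16*exp(6*l) + 115*exp(5*l) + 117*exp(4*l) - 450*exp(3*l) - 126*exp(2*l) + 1215*exp(l) + 2025)*exp(-l)/(exp(9*l) + 15*exp(8*l) + 48*exp(7*l) - 280*exp(6*l) - 1782*exp(5*l) + 270*exp(4*l) + 17496*exp(3*l) + 19440*exp(2*l) - 54675*exp(l) - 91125)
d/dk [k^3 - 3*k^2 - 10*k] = 3*k^2 - 6*k - 10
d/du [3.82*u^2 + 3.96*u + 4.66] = 7.64*u + 3.96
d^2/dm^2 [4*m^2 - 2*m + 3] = 8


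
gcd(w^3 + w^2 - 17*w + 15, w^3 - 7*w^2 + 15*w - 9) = w^2 - 4*w + 3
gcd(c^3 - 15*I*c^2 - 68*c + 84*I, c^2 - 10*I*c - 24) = c - 6*I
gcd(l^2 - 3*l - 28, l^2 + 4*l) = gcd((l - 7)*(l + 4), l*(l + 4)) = l + 4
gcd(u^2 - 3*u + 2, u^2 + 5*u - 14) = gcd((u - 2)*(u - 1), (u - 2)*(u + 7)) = u - 2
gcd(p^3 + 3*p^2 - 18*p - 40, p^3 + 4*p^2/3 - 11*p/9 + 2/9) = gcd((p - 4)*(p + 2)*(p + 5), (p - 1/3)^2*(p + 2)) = p + 2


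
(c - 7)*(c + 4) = c^2 - 3*c - 28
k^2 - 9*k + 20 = (k - 5)*(k - 4)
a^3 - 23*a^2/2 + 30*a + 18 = (a - 6)^2*(a + 1/2)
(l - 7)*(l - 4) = l^2 - 11*l + 28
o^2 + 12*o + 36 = (o + 6)^2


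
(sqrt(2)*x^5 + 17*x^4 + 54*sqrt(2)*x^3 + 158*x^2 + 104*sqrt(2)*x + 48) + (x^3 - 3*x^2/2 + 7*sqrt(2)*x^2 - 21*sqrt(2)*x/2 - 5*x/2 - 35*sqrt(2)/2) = sqrt(2)*x^5 + 17*x^4 + x^3 + 54*sqrt(2)*x^3 + 7*sqrt(2)*x^2 + 313*x^2/2 - 5*x/2 + 187*sqrt(2)*x/2 - 35*sqrt(2)/2 + 48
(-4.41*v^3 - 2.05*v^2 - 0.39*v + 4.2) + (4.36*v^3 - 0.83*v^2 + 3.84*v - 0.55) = -0.0499999999999998*v^3 - 2.88*v^2 + 3.45*v + 3.65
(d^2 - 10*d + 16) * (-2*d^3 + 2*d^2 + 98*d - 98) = -2*d^5 + 22*d^4 + 46*d^3 - 1046*d^2 + 2548*d - 1568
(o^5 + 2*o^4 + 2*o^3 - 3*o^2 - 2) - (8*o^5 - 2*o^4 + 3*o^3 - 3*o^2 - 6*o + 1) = -7*o^5 + 4*o^4 - o^3 + 6*o - 3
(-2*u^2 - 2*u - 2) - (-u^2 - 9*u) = -u^2 + 7*u - 2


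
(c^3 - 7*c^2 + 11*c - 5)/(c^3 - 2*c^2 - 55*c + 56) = (c^2 - 6*c + 5)/(c^2 - c - 56)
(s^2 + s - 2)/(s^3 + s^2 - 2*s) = 1/s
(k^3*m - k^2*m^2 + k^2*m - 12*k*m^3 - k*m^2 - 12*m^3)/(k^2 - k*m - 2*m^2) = m*(-k^3 + k^2*m - k^2 + 12*k*m^2 + k*m + 12*m^2)/(-k^2 + k*m + 2*m^2)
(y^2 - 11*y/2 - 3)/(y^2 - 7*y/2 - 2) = (y - 6)/(y - 4)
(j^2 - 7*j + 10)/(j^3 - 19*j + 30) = (j - 5)/(j^2 + 2*j - 15)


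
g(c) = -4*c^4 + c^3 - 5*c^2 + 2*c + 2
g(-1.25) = -20.03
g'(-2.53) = 305.61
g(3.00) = -334.00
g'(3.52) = -693.86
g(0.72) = 0.15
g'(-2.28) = 230.03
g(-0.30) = 0.89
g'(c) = -16*c^3 + 3*c^2 - 10*c + 2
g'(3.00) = -433.00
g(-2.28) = -148.50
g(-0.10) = 1.75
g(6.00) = -5134.00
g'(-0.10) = 3.05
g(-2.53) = -215.14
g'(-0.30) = 5.70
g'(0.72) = -9.62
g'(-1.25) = 50.44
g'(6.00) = -3406.00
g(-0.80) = -4.95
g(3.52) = -623.39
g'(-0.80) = 20.11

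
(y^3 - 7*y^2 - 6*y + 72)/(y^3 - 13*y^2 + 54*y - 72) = (y + 3)/(y - 3)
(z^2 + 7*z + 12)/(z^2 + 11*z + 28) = (z + 3)/(z + 7)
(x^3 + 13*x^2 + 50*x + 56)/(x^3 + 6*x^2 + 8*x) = (x + 7)/x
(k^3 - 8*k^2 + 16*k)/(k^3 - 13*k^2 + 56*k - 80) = k/(k - 5)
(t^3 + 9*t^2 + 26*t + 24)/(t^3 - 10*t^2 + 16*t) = (t^3 + 9*t^2 + 26*t + 24)/(t*(t^2 - 10*t + 16))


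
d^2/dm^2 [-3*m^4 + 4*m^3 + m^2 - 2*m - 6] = -36*m^2 + 24*m + 2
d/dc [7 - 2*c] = -2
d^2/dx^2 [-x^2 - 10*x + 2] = -2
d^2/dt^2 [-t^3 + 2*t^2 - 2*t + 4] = 4 - 6*t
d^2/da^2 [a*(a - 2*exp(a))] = -2*a*exp(a) - 4*exp(a) + 2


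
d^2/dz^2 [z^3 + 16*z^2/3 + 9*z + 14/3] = 6*z + 32/3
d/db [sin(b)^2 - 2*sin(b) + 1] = 2*(sin(b) - 1)*cos(b)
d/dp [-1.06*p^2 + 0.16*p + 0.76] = 0.16 - 2.12*p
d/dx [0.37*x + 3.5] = 0.370000000000000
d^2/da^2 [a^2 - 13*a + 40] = 2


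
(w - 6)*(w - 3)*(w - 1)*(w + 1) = w^4 - 9*w^3 + 17*w^2 + 9*w - 18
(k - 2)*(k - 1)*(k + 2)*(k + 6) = k^4 + 5*k^3 - 10*k^2 - 20*k + 24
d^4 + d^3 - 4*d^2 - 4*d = d*(d - 2)*(d + 1)*(d + 2)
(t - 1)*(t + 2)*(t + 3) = t^3 + 4*t^2 + t - 6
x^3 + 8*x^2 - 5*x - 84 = (x - 3)*(x + 4)*(x + 7)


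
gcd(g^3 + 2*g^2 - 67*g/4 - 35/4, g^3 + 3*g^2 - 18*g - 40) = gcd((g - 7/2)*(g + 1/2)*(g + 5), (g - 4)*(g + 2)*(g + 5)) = g + 5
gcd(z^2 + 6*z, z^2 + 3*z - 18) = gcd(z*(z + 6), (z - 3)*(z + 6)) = z + 6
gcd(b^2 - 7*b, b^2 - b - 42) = b - 7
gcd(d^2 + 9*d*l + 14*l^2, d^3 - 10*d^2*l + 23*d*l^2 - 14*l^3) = 1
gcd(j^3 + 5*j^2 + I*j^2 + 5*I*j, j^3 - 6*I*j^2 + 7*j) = j^2 + I*j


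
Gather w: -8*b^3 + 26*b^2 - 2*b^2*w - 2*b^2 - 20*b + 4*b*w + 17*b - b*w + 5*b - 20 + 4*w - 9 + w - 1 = -8*b^3 + 24*b^2 + 2*b + w*(-2*b^2 + 3*b + 5) - 30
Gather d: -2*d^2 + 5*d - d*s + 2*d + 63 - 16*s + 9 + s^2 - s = -2*d^2 + d*(7 - s) + s^2 - 17*s + 72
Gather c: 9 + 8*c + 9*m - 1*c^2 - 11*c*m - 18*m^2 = -c^2 + c*(8 - 11*m) - 18*m^2 + 9*m + 9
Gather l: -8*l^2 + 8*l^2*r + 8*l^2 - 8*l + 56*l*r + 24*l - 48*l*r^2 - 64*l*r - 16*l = 8*l^2*r + l*(-48*r^2 - 8*r)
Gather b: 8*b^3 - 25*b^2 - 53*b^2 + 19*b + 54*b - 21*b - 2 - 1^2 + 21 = 8*b^3 - 78*b^2 + 52*b + 18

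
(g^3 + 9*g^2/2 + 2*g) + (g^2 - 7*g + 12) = g^3 + 11*g^2/2 - 5*g + 12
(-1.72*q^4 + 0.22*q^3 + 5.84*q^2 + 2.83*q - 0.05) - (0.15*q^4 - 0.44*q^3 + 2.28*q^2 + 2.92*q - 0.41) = -1.87*q^4 + 0.66*q^3 + 3.56*q^2 - 0.0899999999999999*q + 0.36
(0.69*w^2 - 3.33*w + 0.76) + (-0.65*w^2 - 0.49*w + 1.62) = 0.0399999999999999*w^2 - 3.82*w + 2.38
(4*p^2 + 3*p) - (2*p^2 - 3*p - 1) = 2*p^2 + 6*p + 1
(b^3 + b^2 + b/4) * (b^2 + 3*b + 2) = b^5 + 4*b^4 + 21*b^3/4 + 11*b^2/4 + b/2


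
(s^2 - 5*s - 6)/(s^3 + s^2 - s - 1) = (s - 6)/(s^2 - 1)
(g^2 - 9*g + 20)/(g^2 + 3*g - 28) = (g - 5)/(g + 7)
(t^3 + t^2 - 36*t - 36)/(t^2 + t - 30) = (t^2 - 5*t - 6)/(t - 5)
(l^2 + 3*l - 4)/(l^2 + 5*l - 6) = (l + 4)/(l + 6)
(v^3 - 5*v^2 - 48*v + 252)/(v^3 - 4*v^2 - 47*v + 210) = (v - 6)/(v - 5)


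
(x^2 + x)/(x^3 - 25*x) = (x + 1)/(x^2 - 25)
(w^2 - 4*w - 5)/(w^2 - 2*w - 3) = (w - 5)/(w - 3)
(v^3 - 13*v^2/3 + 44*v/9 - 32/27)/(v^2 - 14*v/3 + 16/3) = (9*v^2 - 15*v + 4)/(9*(v - 2))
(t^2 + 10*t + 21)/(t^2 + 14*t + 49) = (t + 3)/(t + 7)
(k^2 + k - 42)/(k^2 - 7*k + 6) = (k + 7)/(k - 1)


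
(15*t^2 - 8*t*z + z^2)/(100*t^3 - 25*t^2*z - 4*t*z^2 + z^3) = (-3*t + z)/(-20*t^2 + t*z + z^2)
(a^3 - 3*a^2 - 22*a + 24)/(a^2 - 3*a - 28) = (a^2 - 7*a + 6)/(a - 7)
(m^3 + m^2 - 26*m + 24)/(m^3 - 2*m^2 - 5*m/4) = 4*(-m^3 - m^2 + 26*m - 24)/(m*(-4*m^2 + 8*m + 5))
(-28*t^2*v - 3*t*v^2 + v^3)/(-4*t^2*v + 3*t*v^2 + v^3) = (7*t - v)/(t - v)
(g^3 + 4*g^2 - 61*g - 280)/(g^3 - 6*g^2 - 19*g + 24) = (g^2 + 12*g + 35)/(g^2 + 2*g - 3)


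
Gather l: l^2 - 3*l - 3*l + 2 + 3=l^2 - 6*l + 5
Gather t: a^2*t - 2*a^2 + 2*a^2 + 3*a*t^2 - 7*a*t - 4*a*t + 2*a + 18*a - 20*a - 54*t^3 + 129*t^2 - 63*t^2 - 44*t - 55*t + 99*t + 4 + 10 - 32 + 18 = -54*t^3 + t^2*(3*a + 66) + t*(a^2 - 11*a)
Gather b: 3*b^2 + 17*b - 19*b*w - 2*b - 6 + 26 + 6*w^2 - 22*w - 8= 3*b^2 + b*(15 - 19*w) + 6*w^2 - 22*w + 12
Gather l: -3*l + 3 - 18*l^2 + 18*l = -18*l^2 + 15*l + 3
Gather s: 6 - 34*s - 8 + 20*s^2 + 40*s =20*s^2 + 6*s - 2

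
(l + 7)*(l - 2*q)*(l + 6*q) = l^3 + 4*l^2*q + 7*l^2 - 12*l*q^2 + 28*l*q - 84*q^2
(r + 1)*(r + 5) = r^2 + 6*r + 5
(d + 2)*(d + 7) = d^2 + 9*d + 14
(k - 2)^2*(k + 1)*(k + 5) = k^4 + 2*k^3 - 15*k^2 + 4*k + 20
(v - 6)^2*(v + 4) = v^3 - 8*v^2 - 12*v + 144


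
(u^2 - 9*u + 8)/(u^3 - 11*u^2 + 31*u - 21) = (u - 8)/(u^2 - 10*u + 21)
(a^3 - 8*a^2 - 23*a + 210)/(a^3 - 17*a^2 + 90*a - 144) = (a^2 - 2*a - 35)/(a^2 - 11*a + 24)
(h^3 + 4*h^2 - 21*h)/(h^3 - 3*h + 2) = h*(h^2 + 4*h - 21)/(h^3 - 3*h + 2)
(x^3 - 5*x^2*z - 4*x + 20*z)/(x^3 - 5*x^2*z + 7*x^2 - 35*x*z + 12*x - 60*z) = (x^2 - 4)/(x^2 + 7*x + 12)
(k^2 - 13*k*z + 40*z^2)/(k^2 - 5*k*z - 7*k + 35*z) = (k - 8*z)/(k - 7)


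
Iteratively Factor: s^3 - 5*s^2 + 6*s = (s - 3)*(s^2 - 2*s) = (s - 3)*(s - 2)*(s)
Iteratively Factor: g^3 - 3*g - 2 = (g + 1)*(g^2 - g - 2) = (g - 2)*(g + 1)*(g + 1)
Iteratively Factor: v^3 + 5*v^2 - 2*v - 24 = (v + 3)*(v^2 + 2*v - 8) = (v - 2)*(v + 3)*(v + 4)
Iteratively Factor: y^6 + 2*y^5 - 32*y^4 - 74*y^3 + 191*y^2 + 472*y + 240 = (y + 4)*(y^5 - 2*y^4 - 24*y^3 + 22*y^2 + 103*y + 60) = (y + 1)*(y + 4)*(y^4 - 3*y^3 - 21*y^2 + 43*y + 60) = (y - 5)*(y + 1)*(y + 4)*(y^3 + 2*y^2 - 11*y - 12) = (y - 5)*(y + 1)*(y + 4)^2*(y^2 - 2*y - 3) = (y - 5)*(y - 3)*(y + 1)*(y + 4)^2*(y + 1)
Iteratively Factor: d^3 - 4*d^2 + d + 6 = (d + 1)*(d^2 - 5*d + 6) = (d - 3)*(d + 1)*(d - 2)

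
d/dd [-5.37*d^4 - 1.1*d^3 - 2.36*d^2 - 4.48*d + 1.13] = -21.48*d^3 - 3.3*d^2 - 4.72*d - 4.48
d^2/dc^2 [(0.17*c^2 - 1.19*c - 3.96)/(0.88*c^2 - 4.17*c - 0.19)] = (-0.595408000000001*c^3 - 18.2292*c^2 + 85.995888*c - 137.146364)/(0.681472*c^6 - 9.687744*c^5 + 45.465288*c^4 - 68.328369*c^3 - 9.816369*c^2 - 0.451611*c - 0.006859)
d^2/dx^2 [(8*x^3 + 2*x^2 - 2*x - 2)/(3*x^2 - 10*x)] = 4*(421*x^3 - 27*x^2 + 90*x - 100)/(x^3*(27*x^3 - 270*x^2 + 900*x - 1000))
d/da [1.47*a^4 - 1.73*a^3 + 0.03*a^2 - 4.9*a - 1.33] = 5.88*a^3 - 5.19*a^2 + 0.06*a - 4.9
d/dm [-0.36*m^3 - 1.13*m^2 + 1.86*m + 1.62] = -1.08*m^2 - 2.26*m + 1.86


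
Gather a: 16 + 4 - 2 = 18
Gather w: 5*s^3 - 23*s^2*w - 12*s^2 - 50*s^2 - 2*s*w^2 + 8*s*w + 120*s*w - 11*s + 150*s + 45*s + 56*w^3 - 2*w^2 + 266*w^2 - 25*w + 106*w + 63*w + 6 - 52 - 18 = 5*s^3 - 62*s^2 + 184*s + 56*w^3 + w^2*(264 - 2*s) + w*(-23*s^2 + 128*s + 144) - 64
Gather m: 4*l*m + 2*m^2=4*l*m + 2*m^2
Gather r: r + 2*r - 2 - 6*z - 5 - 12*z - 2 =3*r - 18*z - 9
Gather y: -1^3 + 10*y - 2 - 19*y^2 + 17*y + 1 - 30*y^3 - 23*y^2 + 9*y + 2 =-30*y^3 - 42*y^2 + 36*y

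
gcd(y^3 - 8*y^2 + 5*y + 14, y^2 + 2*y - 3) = 1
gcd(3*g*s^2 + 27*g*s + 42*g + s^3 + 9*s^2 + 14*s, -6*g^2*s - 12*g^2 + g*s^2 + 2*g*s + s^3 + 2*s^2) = 3*g*s + 6*g + s^2 + 2*s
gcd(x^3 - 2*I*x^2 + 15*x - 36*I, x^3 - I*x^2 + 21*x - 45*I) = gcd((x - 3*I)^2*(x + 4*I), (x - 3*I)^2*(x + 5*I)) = x^2 - 6*I*x - 9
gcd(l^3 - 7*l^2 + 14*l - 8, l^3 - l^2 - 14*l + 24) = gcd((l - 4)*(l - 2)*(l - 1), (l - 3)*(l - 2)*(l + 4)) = l - 2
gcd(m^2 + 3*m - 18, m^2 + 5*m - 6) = m + 6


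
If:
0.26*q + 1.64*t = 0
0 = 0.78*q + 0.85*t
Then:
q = 0.00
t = 0.00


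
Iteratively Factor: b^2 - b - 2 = (b + 1)*(b - 2)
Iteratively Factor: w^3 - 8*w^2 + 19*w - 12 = (w - 3)*(w^2 - 5*w + 4) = (w - 3)*(w - 1)*(w - 4)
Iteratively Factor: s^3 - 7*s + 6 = (s - 1)*(s^2 + s - 6) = (s - 2)*(s - 1)*(s + 3)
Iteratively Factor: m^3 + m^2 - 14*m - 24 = (m + 2)*(m^2 - m - 12) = (m - 4)*(m + 2)*(m + 3)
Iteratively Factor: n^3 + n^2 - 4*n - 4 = (n + 1)*(n^2 - 4) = (n + 1)*(n + 2)*(n - 2)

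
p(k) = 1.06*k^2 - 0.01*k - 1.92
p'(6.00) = 12.71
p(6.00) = 36.18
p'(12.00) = 25.43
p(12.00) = 150.60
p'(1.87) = 3.95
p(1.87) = 1.77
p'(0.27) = 0.56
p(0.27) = -1.85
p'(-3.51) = -7.45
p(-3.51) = 11.17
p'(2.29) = 4.84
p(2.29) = 3.62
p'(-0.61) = -1.30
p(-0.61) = -1.52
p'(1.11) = 2.34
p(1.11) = -0.63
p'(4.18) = 8.85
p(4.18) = 16.56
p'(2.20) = 4.65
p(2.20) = 3.19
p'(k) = 2.12*k - 0.01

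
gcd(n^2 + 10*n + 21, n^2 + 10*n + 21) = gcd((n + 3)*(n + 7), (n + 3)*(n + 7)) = n^2 + 10*n + 21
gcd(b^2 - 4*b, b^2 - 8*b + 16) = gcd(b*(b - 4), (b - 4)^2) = b - 4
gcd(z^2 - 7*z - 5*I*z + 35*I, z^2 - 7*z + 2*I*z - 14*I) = z - 7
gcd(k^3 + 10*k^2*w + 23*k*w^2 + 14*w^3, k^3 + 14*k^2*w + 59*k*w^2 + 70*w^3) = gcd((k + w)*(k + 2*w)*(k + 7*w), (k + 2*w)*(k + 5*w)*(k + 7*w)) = k^2 + 9*k*w + 14*w^2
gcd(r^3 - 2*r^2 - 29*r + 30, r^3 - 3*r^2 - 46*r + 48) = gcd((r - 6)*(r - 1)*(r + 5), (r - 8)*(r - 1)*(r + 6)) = r - 1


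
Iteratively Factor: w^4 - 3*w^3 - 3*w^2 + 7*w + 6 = (w - 3)*(w^3 - 3*w - 2) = (w - 3)*(w + 1)*(w^2 - w - 2) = (w - 3)*(w + 1)^2*(w - 2)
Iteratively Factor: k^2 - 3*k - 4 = (k - 4)*(k + 1)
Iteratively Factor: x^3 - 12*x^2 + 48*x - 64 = (x - 4)*(x^2 - 8*x + 16) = (x - 4)^2*(x - 4)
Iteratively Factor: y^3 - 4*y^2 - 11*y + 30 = (y - 5)*(y^2 + y - 6) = (y - 5)*(y + 3)*(y - 2)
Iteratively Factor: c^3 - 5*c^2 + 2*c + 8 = (c + 1)*(c^2 - 6*c + 8) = (c - 2)*(c + 1)*(c - 4)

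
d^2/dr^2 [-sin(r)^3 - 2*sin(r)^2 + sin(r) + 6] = 9*sin(r)^3 + 8*sin(r)^2 - 7*sin(r) - 4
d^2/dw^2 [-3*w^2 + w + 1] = -6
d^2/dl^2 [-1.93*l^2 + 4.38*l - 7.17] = -3.86000000000000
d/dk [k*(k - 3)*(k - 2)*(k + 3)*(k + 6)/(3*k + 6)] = 2*(2*k^5 + 11*k^4 - 5*k^3 - 81*k^2 - 72*k + 108)/(3*(k^2 + 4*k + 4))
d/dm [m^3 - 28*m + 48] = 3*m^2 - 28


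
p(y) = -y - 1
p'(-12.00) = -1.00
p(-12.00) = 11.00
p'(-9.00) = -1.00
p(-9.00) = 8.00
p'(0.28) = -1.00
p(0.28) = -1.28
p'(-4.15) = -1.00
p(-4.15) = 3.15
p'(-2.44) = -1.00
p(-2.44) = 1.44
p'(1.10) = -1.00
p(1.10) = -2.10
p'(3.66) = -1.00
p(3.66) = -4.66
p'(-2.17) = -1.00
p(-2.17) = 1.17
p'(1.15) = -1.00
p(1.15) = -2.15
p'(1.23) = -1.00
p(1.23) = -2.23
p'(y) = -1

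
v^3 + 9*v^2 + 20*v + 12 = (v + 1)*(v + 2)*(v + 6)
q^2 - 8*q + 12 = (q - 6)*(q - 2)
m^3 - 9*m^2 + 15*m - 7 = (m - 7)*(m - 1)^2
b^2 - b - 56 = (b - 8)*(b + 7)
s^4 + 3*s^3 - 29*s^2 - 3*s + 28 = (s - 4)*(s - 1)*(s + 1)*(s + 7)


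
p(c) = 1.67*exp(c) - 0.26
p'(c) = 1.67*exp(c)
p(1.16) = 5.07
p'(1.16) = 5.33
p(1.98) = 11.84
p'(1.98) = 12.10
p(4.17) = 107.81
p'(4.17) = 108.07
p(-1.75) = 0.03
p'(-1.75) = 0.29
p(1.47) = 7.00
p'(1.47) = 7.26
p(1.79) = 9.74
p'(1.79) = 10.00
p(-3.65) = -0.22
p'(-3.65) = 0.04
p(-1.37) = 0.16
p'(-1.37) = 0.42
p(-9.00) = -0.26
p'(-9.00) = 0.00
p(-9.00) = -0.26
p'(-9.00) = 0.00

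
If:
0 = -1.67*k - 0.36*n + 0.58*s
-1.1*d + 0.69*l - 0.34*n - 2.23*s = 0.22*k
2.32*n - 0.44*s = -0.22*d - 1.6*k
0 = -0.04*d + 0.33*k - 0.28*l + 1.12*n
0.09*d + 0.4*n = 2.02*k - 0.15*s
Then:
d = 0.00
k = 0.00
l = 0.00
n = 0.00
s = 0.00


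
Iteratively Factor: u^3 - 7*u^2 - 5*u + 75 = (u - 5)*(u^2 - 2*u - 15) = (u - 5)^2*(u + 3)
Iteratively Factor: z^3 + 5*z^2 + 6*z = (z + 3)*(z^2 + 2*z) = (z + 2)*(z + 3)*(z)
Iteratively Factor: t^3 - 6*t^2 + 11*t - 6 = (t - 1)*(t^2 - 5*t + 6) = (t - 2)*(t - 1)*(t - 3)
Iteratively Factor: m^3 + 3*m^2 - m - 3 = (m + 3)*(m^2 - 1) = (m - 1)*(m + 3)*(m + 1)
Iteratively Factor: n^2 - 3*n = (n)*(n - 3)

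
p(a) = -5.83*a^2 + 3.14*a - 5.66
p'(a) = 3.14 - 11.66*a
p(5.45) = -161.71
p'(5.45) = -60.41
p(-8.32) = -435.35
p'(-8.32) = 100.15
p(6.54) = -234.48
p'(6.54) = -73.12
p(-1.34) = -20.34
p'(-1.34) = 18.76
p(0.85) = -7.20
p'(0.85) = -6.77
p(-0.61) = -9.74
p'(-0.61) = 10.25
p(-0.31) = -7.19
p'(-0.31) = 6.75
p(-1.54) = -24.32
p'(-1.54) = 21.10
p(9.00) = -449.63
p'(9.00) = -101.80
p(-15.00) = -1364.51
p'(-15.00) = 178.04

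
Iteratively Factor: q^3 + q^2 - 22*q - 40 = (q + 2)*(q^2 - q - 20) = (q + 2)*(q + 4)*(q - 5)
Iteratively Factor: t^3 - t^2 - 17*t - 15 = (t + 3)*(t^2 - 4*t - 5) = (t - 5)*(t + 3)*(t + 1)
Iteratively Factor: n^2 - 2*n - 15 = (n + 3)*(n - 5)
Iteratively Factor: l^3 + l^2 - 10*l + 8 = (l - 1)*(l^2 + 2*l - 8) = (l - 2)*(l - 1)*(l + 4)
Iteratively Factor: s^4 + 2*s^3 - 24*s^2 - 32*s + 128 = (s + 4)*(s^3 - 2*s^2 - 16*s + 32) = (s - 2)*(s + 4)*(s^2 - 16) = (s - 2)*(s + 4)^2*(s - 4)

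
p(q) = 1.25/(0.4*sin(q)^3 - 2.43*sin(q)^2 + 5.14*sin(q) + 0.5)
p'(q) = 1.25*(-1.2*sin(q)^2*cos(q) + 4.86*sin(q)*cos(q) - 5.14*cos(q))/(0.4*sin(q)^3 - 2.43*sin(q)^2 + 5.14*sin(q) + 0.5)^2 = (-1.5*sin(q)^2 + 6.075*sin(q) - 6.425)*cos(q)/(0.4*sin(q)^3 - 2.43*sin(q)^2 + 5.14*sin(q) + 0.5)^2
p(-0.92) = -0.23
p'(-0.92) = -0.26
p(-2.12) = -0.21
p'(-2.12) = 0.19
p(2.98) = 0.99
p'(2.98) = 3.38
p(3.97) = -0.26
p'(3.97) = 0.35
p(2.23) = 0.39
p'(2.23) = 0.15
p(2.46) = 0.43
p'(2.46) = 0.30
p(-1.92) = -0.18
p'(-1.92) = 0.10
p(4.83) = -0.17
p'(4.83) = -0.03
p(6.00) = -1.10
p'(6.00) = -6.15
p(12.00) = -0.41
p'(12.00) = -0.94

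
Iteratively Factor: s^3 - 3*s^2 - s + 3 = (s + 1)*(s^2 - 4*s + 3) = (s - 3)*(s + 1)*(s - 1)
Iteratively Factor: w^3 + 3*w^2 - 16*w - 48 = (w + 4)*(w^2 - w - 12) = (w + 3)*(w + 4)*(w - 4)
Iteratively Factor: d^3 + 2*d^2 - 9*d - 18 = (d + 3)*(d^2 - d - 6) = (d + 2)*(d + 3)*(d - 3)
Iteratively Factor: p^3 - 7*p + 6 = (p - 1)*(p^2 + p - 6) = (p - 2)*(p - 1)*(p + 3)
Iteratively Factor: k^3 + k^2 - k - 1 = (k + 1)*(k^2 - 1) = (k + 1)^2*(k - 1)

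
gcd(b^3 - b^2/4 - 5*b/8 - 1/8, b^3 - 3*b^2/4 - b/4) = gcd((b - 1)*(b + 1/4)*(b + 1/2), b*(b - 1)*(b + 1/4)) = b^2 - 3*b/4 - 1/4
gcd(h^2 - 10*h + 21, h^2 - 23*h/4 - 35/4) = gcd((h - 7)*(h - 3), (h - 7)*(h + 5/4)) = h - 7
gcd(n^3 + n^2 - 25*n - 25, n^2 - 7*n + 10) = n - 5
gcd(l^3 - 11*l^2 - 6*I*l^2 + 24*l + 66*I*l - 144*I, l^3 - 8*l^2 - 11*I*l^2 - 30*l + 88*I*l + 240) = l^2 + l*(-8 - 6*I) + 48*I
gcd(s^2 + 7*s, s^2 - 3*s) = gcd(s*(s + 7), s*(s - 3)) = s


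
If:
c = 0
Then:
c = 0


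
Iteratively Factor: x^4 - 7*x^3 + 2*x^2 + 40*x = (x)*(x^3 - 7*x^2 + 2*x + 40) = x*(x + 2)*(x^2 - 9*x + 20) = x*(x - 4)*(x + 2)*(x - 5)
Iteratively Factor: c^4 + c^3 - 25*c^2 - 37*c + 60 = (c - 5)*(c^3 + 6*c^2 + 5*c - 12) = (c - 5)*(c + 4)*(c^2 + 2*c - 3) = (c - 5)*(c + 3)*(c + 4)*(c - 1)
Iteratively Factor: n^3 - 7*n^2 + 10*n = (n - 5)*(n^2 - 2*n) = n*(n - 5)*(n - 2)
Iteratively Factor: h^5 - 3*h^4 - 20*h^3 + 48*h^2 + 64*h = (h + 4)*(h^4 - 7*h^3 + 8*h^2 + 16*h) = (h - 4)*(h + 4)*(h^3 - 3*h^2 - 4*h) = (h - 4)^2*(h + 4)*(h^2 + h) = h*(h - 4)^2*(h + 4)*(h + 1)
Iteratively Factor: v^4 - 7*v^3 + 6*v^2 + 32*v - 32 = (v - 4)*(v^3 - 3*v^2 - 6*v + 8) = (v - 4)^2*(v^2 + v - 2) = (v - 4)^2*(v - 1)*(v + 2)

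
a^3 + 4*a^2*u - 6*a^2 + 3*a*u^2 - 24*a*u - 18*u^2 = (a - 6)*(a + u)*(a + 3*u)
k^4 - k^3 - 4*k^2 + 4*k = k*(k - 2)*(k - 1)*(k + 2)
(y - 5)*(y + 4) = y^2 - y - 20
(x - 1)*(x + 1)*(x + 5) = x^3 + 5*x^2 - x - 5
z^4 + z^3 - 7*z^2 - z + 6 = (z - 2)*(z - 1)*(z + 1)*(z + 3)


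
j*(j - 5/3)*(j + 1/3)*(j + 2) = j^4 + 2*j^3/3 - 29*j^2/9 - 10*j/9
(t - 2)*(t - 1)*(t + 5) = t^3 + 2*t^2 - 13*t + 10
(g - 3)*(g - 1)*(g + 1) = g^3 - 3*g^2 - g + 3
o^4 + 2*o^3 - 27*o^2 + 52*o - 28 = (o - 2)^2*(o - 1)*(o + 7)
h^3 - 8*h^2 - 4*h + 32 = (h - 8)*(h - 2)*(h + 2)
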